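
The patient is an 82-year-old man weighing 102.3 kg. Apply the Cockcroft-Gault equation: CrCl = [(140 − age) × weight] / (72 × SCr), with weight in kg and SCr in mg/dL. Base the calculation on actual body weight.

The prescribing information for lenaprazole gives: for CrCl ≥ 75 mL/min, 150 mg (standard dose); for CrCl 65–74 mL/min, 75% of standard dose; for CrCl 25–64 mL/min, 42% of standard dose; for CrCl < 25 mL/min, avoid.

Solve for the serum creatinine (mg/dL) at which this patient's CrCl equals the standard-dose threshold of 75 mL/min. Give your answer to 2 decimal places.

1.10 mg/dL

Standard dose requires CrCl ≥ 75 mL/min.
Set (140 − 82) × 102.3 / (72 × SCr) = 75
SCr = (140 − 82) × 102.3 / (72 × 75) = 1.099 mg/dL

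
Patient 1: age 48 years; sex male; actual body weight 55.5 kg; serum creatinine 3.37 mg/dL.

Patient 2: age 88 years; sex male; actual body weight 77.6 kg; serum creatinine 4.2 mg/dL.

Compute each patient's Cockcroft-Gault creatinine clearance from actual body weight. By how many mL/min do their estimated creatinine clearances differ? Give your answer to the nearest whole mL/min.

Patient 1: CrCl = (140 − 48) × 55.5 / (72 × 3.37) = 5106.0 / 242.64 ≈ 21.0 mL/min
Patient 2: CrCl = (140 − 88) × 77.6 / (72 × 4.2) = 4035.2 / 302.40 ≈ 13.3 mL/min
|21.0 − 13.3| = 7.7 mL/min

8 mL/min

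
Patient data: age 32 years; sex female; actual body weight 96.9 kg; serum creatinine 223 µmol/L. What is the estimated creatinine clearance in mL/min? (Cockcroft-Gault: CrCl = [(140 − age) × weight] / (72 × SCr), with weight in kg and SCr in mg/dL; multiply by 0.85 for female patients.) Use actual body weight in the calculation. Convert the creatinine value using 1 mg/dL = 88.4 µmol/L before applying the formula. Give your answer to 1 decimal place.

49.0 mL/min

SCr = 223 / 88.4 = 2.523 mg/dL
CrCl = (140 − 32) × 96.9 / (72 × 2.523) × 0.85 = 10465.2 / 181.66 × 0.85 ≈ 49.0 mL/min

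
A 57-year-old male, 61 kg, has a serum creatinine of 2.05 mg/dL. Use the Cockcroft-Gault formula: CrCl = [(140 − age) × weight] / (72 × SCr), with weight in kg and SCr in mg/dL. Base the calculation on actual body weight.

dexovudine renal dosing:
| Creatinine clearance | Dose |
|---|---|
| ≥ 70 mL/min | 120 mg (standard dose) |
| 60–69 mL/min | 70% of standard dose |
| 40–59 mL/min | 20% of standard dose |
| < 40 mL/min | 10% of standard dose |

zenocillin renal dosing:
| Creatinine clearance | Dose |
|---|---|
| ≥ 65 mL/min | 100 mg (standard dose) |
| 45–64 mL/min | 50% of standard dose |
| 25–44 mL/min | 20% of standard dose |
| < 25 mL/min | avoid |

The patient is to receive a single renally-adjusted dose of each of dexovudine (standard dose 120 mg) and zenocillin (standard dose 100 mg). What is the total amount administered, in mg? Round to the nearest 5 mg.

CrCl = (140 − 57) × 61 / (72 × 2.05) = 5063.0 / 147.60 ≈ 34.3 mL/min
CrCl ≈ 34 mL/min.
dexovudine: < 40 mL/min → 10% of 120 mg = 12 mg.
zenocillin: 25–44 mL/min → 20% of 100 mg = 20 mg.
Total = 12 + 20 = 32 mg.

30 mg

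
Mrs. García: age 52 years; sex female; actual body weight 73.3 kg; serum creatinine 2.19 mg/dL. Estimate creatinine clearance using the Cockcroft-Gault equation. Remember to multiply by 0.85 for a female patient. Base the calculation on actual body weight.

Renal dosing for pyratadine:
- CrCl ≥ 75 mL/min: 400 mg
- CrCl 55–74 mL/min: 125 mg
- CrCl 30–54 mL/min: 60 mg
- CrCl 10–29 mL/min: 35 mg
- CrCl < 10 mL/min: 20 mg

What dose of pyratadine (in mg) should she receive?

60 mg

CrCl = (140 − 52) × 73.3 / (72 × 2.19) × 0.85 = 6450.4 / 157.68 × 0.85 ≈ 34.8 mL/min
CrCl ≈ 35 mL/min → bracket 30–54 mL/min.
Dose for this bracket: 60 mg.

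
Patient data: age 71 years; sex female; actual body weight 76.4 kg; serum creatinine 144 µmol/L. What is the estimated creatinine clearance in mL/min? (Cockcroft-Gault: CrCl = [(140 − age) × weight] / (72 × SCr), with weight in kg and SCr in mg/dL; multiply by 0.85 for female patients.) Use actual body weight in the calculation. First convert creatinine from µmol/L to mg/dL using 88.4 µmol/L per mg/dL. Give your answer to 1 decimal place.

SCr = 144 / 88.4 = 1.629 mg/dL
CrCl = (140 − 71) × 76.4 / (72 × 1.629) × 0.85 = 5271.6 / 117.29 × 0.85 ≈ 38.2 mL/min

38.2 mL/min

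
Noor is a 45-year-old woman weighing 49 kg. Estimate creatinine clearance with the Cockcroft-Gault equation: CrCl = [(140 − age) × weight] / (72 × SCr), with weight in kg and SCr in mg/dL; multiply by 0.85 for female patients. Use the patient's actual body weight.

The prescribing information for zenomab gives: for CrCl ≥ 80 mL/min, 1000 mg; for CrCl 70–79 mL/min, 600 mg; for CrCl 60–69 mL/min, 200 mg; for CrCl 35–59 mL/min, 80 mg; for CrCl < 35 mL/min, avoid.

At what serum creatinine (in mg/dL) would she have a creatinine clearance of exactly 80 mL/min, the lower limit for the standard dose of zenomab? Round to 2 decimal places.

0.69 mg/dL

Standard dose requires CrCl ≥ 80 mL/min.
Set (140 − 45) × 49 × 0.85 / (72 × SCr) = 80
SCr = (140 − 45) × 49 × 0.85 / (72 × 80) = 0.687 mg/dL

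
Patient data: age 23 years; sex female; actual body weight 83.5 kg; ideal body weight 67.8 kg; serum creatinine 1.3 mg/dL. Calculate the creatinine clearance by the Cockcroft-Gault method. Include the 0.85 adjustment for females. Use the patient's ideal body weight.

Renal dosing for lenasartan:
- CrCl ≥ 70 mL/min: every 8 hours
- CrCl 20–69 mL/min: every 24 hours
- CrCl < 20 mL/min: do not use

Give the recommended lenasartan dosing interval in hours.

CrCl = (140 − 23) × 67.8 / (72 × 1.3) × 0.85 = 7932.6 / 93.60 × 0.85 ≈ 72.0 mL/min
CrCl ≈ 72 mL/min → bracket ≥ 70 mL/min → every 8 hours.

every 8 hours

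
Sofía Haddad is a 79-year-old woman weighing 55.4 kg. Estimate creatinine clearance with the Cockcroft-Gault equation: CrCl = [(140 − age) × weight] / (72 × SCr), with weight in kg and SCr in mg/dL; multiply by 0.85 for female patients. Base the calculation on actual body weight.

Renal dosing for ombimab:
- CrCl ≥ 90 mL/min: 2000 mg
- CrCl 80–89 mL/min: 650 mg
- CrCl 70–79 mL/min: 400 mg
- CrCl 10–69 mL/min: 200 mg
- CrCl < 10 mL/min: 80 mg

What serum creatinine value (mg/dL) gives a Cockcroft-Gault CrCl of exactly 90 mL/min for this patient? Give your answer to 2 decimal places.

0.44 mg/dL

Standard dose requires CrCl ≥ 90 mL/min.
Set (140 − 79) × 55.4 × 0.85 / (72 × SCr) = 90
SCr = (140 − 79) × 55.4 × 0.85 / (72 × 90) = 0.443 mg/dL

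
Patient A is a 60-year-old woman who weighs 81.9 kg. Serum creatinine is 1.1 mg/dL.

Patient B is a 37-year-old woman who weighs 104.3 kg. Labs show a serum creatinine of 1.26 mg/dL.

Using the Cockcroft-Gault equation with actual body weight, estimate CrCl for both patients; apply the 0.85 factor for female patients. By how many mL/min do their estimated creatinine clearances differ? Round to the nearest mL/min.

30 mL/min

Patient A: CrCl = (140 − 60) × 81.9 / (72 × 1.1) × 0.85 = 6552.0 / 79.20 × 0.85 ≈ 70.3 mL/min
Patient B: CrCl = (140 − 37) × 104.3 / (72 × 1.26) × 0.85 = 10742.9 / 90.72 × 0.85 ≈ 100.7 mL/min
|70.3 − 100.7| = 30.4 mL/min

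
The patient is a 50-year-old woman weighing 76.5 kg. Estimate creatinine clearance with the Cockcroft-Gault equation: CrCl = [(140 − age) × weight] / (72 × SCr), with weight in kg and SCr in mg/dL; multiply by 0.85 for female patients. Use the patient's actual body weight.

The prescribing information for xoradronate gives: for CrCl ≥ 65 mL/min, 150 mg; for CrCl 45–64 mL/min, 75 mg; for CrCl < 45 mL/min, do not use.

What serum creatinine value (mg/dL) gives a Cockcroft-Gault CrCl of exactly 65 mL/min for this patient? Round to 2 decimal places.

1.25 mg/dL

Standard dose requires CrCl ≥ 65 mL/min.
Set (140 − 50) × 76.5 × 0.85 / (72 × SCr) = 65
SCr = (140 − 50) × 76.5 × 0.85 / (72 × 65) = 1.250 mg/dL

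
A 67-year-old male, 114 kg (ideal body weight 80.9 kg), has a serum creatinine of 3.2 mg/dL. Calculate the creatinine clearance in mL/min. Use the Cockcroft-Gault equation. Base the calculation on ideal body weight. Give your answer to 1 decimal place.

CrCl = (140 − 67) × 80.9 / (72 × 3.2) = 5905.7 / 230.40 ≈ 25.6 mL/min

25.6 mL/min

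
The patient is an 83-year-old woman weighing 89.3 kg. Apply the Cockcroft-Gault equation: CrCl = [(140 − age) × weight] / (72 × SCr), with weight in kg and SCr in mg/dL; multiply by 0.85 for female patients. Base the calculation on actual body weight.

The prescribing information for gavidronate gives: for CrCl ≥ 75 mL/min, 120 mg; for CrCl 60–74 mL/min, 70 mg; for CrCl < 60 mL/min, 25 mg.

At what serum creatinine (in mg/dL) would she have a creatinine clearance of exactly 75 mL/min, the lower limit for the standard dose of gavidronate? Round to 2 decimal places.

Standard dose requires CrCl ≥ 75 mL/min.
Set (140 − 83) × 89.3 × 0.85 / (72 × SCr) = 75
SCr = (140 − 83) × 89.3 × 0.85 / (72 × 75) = 0.801 mg/dL

0.80 mg/dL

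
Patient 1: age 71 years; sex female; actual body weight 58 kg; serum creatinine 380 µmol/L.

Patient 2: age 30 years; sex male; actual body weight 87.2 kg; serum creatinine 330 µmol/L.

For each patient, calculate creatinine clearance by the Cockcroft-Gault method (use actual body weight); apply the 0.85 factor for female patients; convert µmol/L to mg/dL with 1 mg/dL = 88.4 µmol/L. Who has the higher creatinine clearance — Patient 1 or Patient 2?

Patient 1: SCr = 380 / 88.4 = 4.299 mg/dL
Patient 1: CrCl = (140 − 71) × 58 / (72 × 4.299) × 0.85 = 4002.0 / 309.53 × 0.85 ≈ 11.0 mL/min
Patient 2: SCr = 330 / 88.4 = 3.733 mg/dL
Patient 2: CrCl = (140 − 30) × 87.2 / (72 × 3.733) = 9592.0 / 268.78 ≈ 35.7 mL/min
11.0 vs 35.7 mL/min → Patient 2 is higher.

Patient 2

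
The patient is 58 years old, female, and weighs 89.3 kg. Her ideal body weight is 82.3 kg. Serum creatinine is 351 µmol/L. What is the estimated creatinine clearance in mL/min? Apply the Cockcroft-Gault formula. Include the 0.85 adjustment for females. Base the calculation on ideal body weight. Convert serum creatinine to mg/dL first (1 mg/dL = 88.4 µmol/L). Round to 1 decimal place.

SCr = 351 / 88.4 = 3.971 mg/dL
CrCl = (140 − 58) × 82.3 / (72 × 3.971) × 0.85 = 6748.6 / 285.91 × 0.85 ≈ 20.1 mL/min

20.1 mL/min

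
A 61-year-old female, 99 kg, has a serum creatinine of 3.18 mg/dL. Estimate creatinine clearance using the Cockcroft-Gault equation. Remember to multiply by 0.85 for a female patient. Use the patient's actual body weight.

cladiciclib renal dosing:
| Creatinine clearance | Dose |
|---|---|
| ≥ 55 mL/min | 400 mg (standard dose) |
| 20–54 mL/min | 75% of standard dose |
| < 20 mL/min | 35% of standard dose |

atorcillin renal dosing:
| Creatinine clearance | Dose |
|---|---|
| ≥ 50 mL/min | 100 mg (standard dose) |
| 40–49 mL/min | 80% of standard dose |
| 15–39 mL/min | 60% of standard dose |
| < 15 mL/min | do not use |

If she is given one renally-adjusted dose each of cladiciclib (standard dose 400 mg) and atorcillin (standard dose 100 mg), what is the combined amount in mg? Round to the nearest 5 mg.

CrCl = (140 − 61) × 99 / (72 × 3.18) × 0.85 = 7821.0 / 228.96 × 0.85 ≈ 29.0 mL/min
CrCl ≈ 29 mL/min.
cladiciclib: 20–54 mL/min → 75% of 400 mg = 300 mg.
atorcillin: 15–39 mL/min → 60% of 100 mg = 60 mg.
Total = 300 + 60 = 360 mg.

360 mg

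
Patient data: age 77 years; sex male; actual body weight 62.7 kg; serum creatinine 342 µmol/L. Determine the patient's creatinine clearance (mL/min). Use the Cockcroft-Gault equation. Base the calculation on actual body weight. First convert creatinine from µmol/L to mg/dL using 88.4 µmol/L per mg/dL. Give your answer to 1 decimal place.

14.2 mL/min

SCr = 342 / 88.4 = 3.869 mg/dL
CrCl = (140 − 77) × 62.7 / (72 × 3.869) = 3950.1 / 278.57 ≈ 14.2 mL/min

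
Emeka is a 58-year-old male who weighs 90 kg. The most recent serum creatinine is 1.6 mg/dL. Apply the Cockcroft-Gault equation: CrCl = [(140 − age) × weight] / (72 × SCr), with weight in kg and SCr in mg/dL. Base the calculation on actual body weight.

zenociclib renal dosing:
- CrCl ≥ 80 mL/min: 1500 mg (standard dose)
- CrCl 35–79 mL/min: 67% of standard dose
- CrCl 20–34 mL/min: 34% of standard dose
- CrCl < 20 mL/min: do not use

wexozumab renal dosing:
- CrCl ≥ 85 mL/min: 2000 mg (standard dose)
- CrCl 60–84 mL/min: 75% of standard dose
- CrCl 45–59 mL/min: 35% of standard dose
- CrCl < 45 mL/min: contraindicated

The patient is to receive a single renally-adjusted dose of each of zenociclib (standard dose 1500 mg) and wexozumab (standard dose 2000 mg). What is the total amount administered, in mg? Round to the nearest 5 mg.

2505 mg

CrCl = (140 − 58) × 90 / (72 × 1.6) = 7380.0 / 115.20 ≈ 64.1 mL/min
CrCl ≈ 64 mL/min.
zenociclib: 35–79 mL/min → 67% of 1500 mg = 1005 mg.
wexozumab: 60–84 mL/min → 75% of 2000 mg = 1500 mg.
Total = 1005 + 1500 = 2505 mg.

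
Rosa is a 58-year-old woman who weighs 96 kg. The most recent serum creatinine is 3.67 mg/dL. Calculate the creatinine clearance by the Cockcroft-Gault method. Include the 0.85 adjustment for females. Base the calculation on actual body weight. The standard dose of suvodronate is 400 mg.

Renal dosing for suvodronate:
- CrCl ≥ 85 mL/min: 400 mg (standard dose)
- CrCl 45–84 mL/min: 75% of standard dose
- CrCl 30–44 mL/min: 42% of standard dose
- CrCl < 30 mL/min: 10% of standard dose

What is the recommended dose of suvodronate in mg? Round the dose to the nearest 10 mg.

40 mg

CrCl = (140 − 58) × 96 / (72 × 3.67) × 0.85 = 7872.0 / 264.24 × 0.85 ≈ 25.3 mL/min
CrCl ≈ 25 mL/min → bracket < 30 mL/min.
10% of 400 mg = 40 mg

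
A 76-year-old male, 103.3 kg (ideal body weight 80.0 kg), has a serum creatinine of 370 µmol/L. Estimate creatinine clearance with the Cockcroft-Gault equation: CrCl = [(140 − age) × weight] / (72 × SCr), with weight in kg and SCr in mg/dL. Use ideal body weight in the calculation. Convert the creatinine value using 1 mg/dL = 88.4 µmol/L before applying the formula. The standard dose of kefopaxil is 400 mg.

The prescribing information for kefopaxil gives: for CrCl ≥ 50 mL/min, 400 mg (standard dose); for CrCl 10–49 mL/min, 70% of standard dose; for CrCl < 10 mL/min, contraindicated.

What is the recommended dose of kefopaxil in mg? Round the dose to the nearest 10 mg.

SCr = 370 / 88.4 = 4.186 mg/dL
CrCl = (140 − 76) × 80 / (72 × 4.186) = 5120.0 / 301.39 ≈ 17.0 mL/min
CrCl ≈ 17 mL/min → bracket 10–49 mL/min.
70% of 400 mg = 280 mg

280 mg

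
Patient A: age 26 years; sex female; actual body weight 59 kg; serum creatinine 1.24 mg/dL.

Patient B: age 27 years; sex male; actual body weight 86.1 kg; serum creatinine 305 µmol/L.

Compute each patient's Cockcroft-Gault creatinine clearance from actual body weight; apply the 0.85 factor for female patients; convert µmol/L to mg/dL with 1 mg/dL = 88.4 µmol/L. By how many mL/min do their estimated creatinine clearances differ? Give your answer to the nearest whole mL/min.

25 mL/min

Patient A: CrCl = (140 − 26) × 59 / (72 × 1.24) × 0.85 = 6726.0 / 89.28 × 0.85 ≈ 64.0 mL/min
Patient B: SCr = 305 / 88.4 = 3.45 mg/dL
Patient B: CrCl = (140 − 27) × 86.1 / (72 × 3.45) = 9729.3 / 248.40 ≈ 39.2 mL/min
|64.0 − 39.2| = 24.8 mL/min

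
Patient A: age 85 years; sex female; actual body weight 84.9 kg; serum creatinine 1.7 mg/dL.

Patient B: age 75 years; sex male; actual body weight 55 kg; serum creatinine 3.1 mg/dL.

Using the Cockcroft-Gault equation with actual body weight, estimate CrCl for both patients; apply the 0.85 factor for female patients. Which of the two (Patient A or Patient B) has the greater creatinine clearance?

Patient A: CrCl = (140 − 85) × 84.9 / (72 × 1.7) × 0.85 = 4669.5 / 122.40 × 0.85 ≈ 32.4 mL/min
Patient B: CrCl = (140 − 75) × 55 / (72 × 3.1) = 3575.0 / 223.20 ≈ 16.0 mL/min
32.4 vs 16.0 mL/min → Patient A is higher.

Patient A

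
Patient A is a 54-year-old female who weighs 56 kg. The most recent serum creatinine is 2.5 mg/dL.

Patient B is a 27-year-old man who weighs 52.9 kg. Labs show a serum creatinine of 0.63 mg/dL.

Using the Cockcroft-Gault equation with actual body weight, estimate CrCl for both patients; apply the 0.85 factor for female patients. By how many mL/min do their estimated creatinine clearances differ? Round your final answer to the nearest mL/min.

109 mL/min

Patient A: CrCl = (140 − 54) × 56 / (72 × 2.5) × 0.85 = 4816.0 / 180.00 × 0.85 ≈ 22.7 mL/min
Patient B: CrCl = (140 − 27) × 52.9 / (72 × 0.63) = 5977.7 / 45.36 ≈ 131.8 mL/min
|22.7 − 131.8| = 109.1 mL/min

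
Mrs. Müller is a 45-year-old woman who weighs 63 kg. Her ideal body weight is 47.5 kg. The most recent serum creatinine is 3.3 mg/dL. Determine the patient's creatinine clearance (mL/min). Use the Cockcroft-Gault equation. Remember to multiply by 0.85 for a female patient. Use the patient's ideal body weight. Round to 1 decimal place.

16.1 mL/min

CrCl = (140 − 45) × 47.5 / (72 × 3.3) × 0.85 = 4512.5 / 237.60 × 0.85 ≈ 16.1 mL/min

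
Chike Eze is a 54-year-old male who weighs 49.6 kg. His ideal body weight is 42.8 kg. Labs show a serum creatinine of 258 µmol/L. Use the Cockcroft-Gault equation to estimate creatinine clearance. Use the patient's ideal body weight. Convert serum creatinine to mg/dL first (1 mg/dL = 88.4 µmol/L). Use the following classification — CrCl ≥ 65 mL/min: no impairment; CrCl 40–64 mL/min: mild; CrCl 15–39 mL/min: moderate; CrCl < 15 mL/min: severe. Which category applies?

moderate

SCr = 258 / 88.4 = 2.919 mg/dL
CrCl = (140 − 54) × 42.8 / (72 × 2.919) = 3680.8 / 210.17 ≈ 17.5 mL/min
18 mL/min falls in the 'moderate' range.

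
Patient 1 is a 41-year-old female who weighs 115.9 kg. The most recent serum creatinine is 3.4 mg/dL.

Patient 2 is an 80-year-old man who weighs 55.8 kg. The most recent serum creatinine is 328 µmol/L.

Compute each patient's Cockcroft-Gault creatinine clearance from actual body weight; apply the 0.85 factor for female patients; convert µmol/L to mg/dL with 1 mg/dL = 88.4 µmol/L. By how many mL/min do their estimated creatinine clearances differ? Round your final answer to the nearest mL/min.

Patient 1: CrCl = (140 − 41) × 115.9 / (72 × 3.4) × 0.85 = 11474.1 / 244.80 × 0.85 ≈ 39.8 mL/min
Patient 2: SCr = 328 / 88.4 = 3.71 mg/dL
Patient 2: CrCl = (140 − 80) × 55.8 / (72 × 3.71) = 3348.0 / 267.12 ≈ 12.5 mL/min
|39.8 − 12.5| = 27.3 mL/min

27 mL/min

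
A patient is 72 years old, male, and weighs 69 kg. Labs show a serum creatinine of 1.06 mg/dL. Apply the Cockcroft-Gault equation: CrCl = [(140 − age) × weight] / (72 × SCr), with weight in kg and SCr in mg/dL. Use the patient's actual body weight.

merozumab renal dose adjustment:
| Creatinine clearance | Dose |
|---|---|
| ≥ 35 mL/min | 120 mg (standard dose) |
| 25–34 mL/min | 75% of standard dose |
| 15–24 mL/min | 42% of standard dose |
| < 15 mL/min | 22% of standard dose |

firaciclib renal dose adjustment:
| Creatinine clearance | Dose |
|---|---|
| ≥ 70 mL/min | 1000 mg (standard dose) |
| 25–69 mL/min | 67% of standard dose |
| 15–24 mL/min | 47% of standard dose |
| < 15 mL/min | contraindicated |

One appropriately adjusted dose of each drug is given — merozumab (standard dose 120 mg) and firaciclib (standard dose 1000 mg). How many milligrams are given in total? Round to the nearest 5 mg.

790 mg

CrCl = (140 − 72) × 69 / (72 × 1.06) = 4692.0 / 76.32 ≈ 61.5 mL/min
CrCl ≈ 61 mL/min.
merozumab: ≥ 35 mL/min → 100% of 120 mg = 120 mg.
firaciclib: 25–69 mL/min → 67% of 1000 mg = 670 mg.
Total = 120 + 670 = 790 mg.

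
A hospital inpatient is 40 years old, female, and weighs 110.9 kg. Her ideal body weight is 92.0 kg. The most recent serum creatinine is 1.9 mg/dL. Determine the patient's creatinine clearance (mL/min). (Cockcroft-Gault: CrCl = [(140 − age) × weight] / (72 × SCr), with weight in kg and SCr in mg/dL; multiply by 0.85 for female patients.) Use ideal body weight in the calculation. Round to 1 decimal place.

57.2 mL/min

CrCl = (140 − 40) × 92 / (72 × 1.9) × 0.85 = 9200.0 / 136.80 × 0.85 ≈ 57.2 mL/min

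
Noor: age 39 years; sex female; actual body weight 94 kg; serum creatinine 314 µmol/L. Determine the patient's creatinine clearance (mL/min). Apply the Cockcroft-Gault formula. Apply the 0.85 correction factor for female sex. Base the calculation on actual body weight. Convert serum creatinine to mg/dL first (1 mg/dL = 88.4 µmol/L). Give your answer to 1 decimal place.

SCr = 314 / 88.4 = 3.552 mg/dL
CrCl = (140 − 39) × 94 / (72 × 3.552) × 0.85 = 9494.0 / 255.74 × 0.85 ≈ 31.6 mL/min

31.6 mL/min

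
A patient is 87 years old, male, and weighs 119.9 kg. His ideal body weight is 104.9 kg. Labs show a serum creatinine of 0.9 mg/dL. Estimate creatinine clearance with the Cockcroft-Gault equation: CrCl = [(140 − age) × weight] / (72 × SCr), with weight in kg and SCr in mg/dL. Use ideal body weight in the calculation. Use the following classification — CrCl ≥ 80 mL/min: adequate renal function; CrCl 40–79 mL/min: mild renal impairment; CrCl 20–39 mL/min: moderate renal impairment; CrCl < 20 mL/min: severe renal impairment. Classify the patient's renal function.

adequate renal function

CrCl = (140 − 87) × 104.9 / (72 × 0.9) = 5559.7 / 64.80 ≈ 85.8 mL/min
86 mL/min falls in the 'adequate renal function' range.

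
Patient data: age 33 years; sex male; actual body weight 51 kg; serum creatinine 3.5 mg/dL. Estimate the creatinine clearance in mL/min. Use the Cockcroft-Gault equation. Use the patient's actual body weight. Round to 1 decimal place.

CrCl = (140 − 33) × 51 / (72 × 3.5) = 5457.0 / 252.00 ≈ 21.7 mL/min

21.7 mL/min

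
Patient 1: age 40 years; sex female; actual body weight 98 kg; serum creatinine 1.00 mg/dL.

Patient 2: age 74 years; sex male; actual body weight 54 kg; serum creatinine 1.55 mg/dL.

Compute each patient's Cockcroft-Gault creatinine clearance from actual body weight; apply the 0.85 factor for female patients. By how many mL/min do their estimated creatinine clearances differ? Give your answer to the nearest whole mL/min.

Patient 1: CrCl = (140 − 40) × 98 / (72 × 1) × 0.85 = 9800.0 / 72.00 × 0.85 ≈ 115.7 mL/min
Patient 2: CrCl = (140 − 74) × 54 / (72 × 1.55) = 3564.0 / 111.60 ≈ 31.9 mL/min
|115.7 − 31.9| = 83.8 mL/min

84 mL/min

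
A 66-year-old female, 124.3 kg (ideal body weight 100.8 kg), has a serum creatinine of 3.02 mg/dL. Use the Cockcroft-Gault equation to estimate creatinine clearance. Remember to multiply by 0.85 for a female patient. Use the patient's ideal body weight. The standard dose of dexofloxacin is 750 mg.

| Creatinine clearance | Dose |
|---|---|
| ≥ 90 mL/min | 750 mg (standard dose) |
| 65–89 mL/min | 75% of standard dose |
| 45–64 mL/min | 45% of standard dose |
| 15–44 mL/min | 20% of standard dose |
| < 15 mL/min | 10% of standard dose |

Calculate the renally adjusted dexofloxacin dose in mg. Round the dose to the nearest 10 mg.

150 mg

CrCl = (140 − 66) × 100.8 / (72 × 3.02) × 0.85 = 7459.2 / 217.44 × 0.85 ≈ 29.2 mL/min
CrCl ≈ 29 mL/min → bracket 15–44 mL/min.
20% of 750 mg = 150 mg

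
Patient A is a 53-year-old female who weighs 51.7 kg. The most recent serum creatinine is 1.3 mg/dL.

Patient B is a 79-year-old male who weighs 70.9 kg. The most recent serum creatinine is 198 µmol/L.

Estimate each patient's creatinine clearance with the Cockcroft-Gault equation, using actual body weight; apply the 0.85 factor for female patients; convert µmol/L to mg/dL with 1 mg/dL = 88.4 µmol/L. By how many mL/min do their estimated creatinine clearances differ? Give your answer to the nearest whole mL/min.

14 mL/min

Patient A: CrCl = (140 − 53) × 51.7 / (72 × 1.3) × 0.85 = 4497.9 / 93.60 × 0.85 ≈ 40.8 mL/min
Patient B: SCr = 198 / 88.4 = 2.24 mg/dL
Patient B: CrCl = (140 − 79) × 70.9 / (72 × 2.24) = 4324.9 / 161.28 ≈ 26.8 mL/min
|40.8 − 26.8| = 14.0 mL/min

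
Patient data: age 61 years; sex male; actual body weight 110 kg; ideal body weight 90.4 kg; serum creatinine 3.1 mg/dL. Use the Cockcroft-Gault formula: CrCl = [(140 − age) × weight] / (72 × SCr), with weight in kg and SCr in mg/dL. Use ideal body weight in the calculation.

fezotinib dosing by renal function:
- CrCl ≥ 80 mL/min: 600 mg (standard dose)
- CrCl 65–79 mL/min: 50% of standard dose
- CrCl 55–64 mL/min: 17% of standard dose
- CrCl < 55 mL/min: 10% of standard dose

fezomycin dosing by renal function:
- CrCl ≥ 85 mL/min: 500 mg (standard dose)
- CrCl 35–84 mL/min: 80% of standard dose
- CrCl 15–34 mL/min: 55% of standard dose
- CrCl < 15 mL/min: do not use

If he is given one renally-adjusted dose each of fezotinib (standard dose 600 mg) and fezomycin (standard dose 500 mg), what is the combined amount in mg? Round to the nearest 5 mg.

CrCl = (140 − 61) × 90.4 / (72 × 3.1) = 7141.6 / 223.20 ≈ 32.0 mL/min
CrCl ≈ 32 mL/min.
fezotinib: < 55 mL/min → 10% of 600 mg = 60 mg.
fezomycin: 15–34 mL/min → 55% of 500 mg = 275 mg.
Total = 60 + 275 = 335 mg.

335 mg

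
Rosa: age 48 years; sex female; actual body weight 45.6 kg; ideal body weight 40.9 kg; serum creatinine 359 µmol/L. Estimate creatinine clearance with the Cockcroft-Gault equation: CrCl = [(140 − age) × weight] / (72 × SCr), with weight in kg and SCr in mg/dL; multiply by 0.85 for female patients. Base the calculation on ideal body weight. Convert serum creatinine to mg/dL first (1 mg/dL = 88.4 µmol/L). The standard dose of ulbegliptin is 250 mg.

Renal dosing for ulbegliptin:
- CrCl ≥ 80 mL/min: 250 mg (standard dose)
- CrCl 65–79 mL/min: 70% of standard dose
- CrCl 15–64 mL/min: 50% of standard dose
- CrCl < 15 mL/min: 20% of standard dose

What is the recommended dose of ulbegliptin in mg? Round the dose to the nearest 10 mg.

SCr = 359 / 88.4 = 4.061 mg/dL
CrCl = (140 − 48) × 40.9 / (72 × 4.061) × 0.85 = 3762.8 / 292.39 × 0.85 ≈ 10.9 mL/min
CrCl ≈ 11 mL/min → bracket < 15 mL/min.
20% of 250 mg = 50 mg

50 mg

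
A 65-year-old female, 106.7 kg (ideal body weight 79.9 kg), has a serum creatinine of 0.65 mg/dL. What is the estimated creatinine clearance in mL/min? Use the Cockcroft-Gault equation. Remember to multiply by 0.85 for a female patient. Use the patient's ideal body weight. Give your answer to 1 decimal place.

CrCl = (140 − 65) × 79.9 / (72 × 0.65) × 0.85 = 5992.5 / 46.80 × 0.85 ≈ 108.8 mL/min

108.8 mL/min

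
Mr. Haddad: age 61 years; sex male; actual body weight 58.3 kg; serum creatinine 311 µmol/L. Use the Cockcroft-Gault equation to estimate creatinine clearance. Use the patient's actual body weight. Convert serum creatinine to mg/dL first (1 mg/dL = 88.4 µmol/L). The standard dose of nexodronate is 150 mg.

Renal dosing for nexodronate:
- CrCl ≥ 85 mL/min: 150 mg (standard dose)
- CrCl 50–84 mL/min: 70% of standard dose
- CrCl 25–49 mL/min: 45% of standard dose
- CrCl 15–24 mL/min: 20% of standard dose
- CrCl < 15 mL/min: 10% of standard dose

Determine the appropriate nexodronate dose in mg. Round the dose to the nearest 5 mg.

SCr = 311 / 88.4 = 3.518 mg/dL
CrCl = (140 − 61) × 58.3 / (72 × 3.518) = 4605.7 / 253.30 ≈ 18.2 mL/min
CrCl ≈ 18 mL/min → bracket 15–24 mL/min.
20% of 150 mg = 30 mg

30 mg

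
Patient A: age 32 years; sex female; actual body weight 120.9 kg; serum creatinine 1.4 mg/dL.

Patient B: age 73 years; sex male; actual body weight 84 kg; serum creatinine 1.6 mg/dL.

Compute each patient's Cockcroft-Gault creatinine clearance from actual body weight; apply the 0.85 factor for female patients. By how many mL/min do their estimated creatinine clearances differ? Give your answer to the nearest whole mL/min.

61 mL/min

Patient A: CrCl = (140 − 32) × 120.9 / (72 × 1.4) × 0.85 = 13057.2 / 100.80 × 0.85 ≈ 110.1 mL/min
Patient B: CrCl = (140 − 73) × 84 / (72 × 1.6) = 5628.0 / 115.20 ≈ 48.9 mL/min
|110.1 − 48.9| = 61.2 mL/min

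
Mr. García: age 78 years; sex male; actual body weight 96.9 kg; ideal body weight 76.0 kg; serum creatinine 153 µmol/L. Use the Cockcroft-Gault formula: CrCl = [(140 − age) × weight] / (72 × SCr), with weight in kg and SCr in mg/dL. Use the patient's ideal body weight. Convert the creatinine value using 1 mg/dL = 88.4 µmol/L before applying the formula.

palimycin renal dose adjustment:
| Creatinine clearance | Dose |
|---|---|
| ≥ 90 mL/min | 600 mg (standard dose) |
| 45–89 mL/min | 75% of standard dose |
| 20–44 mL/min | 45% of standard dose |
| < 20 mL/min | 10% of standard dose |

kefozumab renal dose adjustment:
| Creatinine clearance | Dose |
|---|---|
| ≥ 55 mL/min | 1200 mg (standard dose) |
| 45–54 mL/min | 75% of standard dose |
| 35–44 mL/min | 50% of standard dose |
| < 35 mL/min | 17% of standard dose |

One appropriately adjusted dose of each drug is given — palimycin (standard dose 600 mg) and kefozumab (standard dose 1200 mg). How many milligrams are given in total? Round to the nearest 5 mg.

SCr = 153 / 88.4 = 1.731 mg/dL
CrCl = (140 − 78) × 76 / (72 × 1.731) = 4712.0 / 124.63 ≈ 37.8 mL/min
CrCl ≈ 38 mL/min.
palimycin: 20–44 mL/min → 45% of 600 mg = 270 mg.
kefozumab: 35–44 mL/min → 50% of 1200 mg = 600 mg.
Total = 270 + 600 = 870 mg.

870 mg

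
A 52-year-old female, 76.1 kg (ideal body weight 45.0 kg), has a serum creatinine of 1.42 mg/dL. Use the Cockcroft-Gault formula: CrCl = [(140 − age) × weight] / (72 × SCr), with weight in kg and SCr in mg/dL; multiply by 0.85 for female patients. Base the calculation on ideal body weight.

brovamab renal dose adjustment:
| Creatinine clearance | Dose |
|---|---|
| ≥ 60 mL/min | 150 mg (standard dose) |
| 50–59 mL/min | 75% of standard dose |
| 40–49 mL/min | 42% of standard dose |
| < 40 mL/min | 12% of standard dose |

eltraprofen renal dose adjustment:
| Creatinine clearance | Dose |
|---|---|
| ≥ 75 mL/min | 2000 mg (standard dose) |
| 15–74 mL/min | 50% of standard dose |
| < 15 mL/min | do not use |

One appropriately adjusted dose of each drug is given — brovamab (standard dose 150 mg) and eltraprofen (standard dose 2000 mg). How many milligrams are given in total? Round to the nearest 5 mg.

1020 mg

CrCl = (140 − 52) × 45 / (72 × 1.42) × 0.85 = 3960.0 / 102.24 × 0.85 ≈ 32.9 mL/min
CrCl ≈ 33 mL/min.
brovamab: < 40 mL/min → 12% of 150 mg = 18 mg.
eltraprofen: 15–74 mL/min → 50% of 2000 mg = 1000 mg.
Total = 18 + 1000 = 1018 mg.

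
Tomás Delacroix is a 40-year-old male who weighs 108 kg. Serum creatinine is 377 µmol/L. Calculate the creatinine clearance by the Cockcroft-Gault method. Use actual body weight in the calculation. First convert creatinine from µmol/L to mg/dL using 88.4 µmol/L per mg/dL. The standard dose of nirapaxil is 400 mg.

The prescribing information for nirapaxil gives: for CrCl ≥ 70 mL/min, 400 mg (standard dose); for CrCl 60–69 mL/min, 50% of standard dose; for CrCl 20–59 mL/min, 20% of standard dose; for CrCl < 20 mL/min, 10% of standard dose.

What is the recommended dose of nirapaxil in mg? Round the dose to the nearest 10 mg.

SCr = 377 / 88.4 = 4.265 mg/dL
CrCl = (140 − 40) × 108 / (72 × 4.265) = 10800.0 / 307.08 ≈ 35.2 mL/min
CrCl ≈ 35 mL/min → bracket 20–59 mL/min.
20% of 400 mg = 80 mg

80 mg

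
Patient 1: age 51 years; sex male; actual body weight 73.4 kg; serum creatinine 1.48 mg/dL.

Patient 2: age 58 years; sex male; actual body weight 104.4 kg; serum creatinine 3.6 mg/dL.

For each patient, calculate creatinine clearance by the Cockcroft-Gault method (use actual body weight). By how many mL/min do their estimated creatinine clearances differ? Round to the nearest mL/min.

Patient 1: CrCl = (140 − 51) × 73.4 / (72 × 1.48) = 6532.6 / 106.56 ≈ 61.3 mL/min
Patient 2: CrCl = (140 − 58) × 104.4 / (72 × 3.6) = 8560.8 / 259.20 ≈ 33.0 mL/min
|61.3 − 33.0| = 28.3 mL/min

28 mL/min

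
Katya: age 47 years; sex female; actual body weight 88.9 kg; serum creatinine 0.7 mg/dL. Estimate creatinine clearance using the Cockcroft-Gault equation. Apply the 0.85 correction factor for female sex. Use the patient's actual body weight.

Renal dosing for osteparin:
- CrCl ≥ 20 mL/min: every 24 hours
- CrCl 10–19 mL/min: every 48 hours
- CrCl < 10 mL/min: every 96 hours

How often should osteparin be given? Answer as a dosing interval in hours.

every 24 hours

CrCl = (140 − 47) × 88.9 / (72 × 0.7) × 0.85 = 8267.7 / 50.40 × 0.85 ≈ 139.4 mL/min
CrCl ≈ 139 mL/min → bracket ≥ 20 mL/min → every 24 hours.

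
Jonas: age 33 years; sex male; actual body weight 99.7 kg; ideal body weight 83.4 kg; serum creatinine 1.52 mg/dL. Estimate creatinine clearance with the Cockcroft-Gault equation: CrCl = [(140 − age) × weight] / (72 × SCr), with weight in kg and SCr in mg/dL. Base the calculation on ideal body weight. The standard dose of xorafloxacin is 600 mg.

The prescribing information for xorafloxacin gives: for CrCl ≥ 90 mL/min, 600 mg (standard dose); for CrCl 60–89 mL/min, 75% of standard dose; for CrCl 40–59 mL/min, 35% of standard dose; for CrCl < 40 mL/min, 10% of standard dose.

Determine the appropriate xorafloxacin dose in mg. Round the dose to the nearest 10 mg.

450 mg

CrCl = (140 − 33) × 83.4 / (72 × 1.52) = 8923.8 / 109.44 ≈ 81.5 mL/min
CrCl ≈ 82 mL/min → bracket 60–89 mL/min.
75% of 600 mg = 450 mg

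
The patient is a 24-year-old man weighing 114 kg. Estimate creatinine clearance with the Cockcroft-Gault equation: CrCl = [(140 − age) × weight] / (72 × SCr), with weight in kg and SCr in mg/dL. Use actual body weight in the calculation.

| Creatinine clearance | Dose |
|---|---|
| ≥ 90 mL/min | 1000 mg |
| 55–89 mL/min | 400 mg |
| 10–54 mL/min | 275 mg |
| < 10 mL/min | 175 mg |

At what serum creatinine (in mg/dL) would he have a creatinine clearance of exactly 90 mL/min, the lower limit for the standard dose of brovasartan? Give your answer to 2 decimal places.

Standard dose requires CrCl ≥ 90 mL/min.
Set (140 − 24) × 114 / (72 × SCr) = 90
SCr = (140 − 24) × 114 / (72 × 90) = 2.041 mg/dL

2.04 mg/dL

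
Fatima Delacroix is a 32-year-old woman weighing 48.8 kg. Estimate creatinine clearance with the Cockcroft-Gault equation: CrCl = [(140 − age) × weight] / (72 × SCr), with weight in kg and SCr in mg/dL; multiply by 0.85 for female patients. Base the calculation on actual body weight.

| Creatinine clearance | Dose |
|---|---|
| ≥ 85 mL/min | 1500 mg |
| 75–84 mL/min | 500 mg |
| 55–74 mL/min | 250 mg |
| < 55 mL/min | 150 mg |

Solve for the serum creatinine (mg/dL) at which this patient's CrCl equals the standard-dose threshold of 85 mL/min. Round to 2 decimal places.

0.73 mg/dL

Standard dose requires CrCl ≥ 85 mL/min.
Set (140 − 32) × 48.8 × 0.85 / (72 × SCr) = 85
SCr = (140 − 32) × 48.8 × 0.85 / (72 × 85) = 0.732 mg/dL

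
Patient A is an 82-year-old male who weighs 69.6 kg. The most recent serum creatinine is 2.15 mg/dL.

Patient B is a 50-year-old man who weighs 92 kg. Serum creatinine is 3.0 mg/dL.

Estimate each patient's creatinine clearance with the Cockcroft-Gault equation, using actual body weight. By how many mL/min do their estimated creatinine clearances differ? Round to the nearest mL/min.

12 mL/min

Patient A: CrCl = (140 − 82) × 69.6 / (72 × 2.15) = 4036.8 / 154.80 ≈ 26.1 mL/min
Patient B: CrCl = (140 − 50) × 92 / (72 × 3) = 8280.0 / 216.00 ≈ 38.3 mL/min
|26.1 − 38.3| = 12.2 mL/min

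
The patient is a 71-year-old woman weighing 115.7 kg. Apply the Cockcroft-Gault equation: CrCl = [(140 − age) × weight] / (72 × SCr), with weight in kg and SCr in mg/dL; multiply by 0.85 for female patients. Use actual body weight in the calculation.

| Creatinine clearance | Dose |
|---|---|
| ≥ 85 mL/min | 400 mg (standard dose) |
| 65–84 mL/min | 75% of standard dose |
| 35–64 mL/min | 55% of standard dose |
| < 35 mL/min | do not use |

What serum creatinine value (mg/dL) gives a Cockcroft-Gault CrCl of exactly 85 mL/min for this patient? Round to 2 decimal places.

1.11 mg/dL

Standard dose requires CrCl ≥ 85 mL/min.
Set (140 − 71) × 115.7 × 0.85 / (72 × SCr) = 85
SCr = (140 − 71) × 115.7 × 0.85 / (72 × 85) = 1.109 mg/dL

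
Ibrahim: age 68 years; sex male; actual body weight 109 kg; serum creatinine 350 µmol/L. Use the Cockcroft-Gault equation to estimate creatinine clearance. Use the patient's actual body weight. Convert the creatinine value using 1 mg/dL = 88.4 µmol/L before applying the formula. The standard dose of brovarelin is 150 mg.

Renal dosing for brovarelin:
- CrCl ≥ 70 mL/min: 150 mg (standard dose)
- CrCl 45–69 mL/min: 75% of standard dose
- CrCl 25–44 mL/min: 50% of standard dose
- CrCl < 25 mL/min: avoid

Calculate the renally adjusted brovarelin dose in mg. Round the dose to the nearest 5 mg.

SCr = 350 / 88.4 = 3.959 mg/dL
CrCl = (140 − 68) × 109 / (72 × 3.959) = 7848.0 / 285.05 ≈ 27.5 mL/min
CrCl ≈ 28 mL/min → bracket 25–44 mL/min.
50% of 150 mg = 75 mg

75 mg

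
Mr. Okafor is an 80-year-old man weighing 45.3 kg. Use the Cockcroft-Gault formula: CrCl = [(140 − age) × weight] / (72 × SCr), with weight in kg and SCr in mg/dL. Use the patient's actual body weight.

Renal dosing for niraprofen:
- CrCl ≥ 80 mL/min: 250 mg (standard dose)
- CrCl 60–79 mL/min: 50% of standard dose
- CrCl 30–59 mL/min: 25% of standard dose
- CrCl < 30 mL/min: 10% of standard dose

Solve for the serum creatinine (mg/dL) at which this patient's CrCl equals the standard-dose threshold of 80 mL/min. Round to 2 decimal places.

0.47 mg/dL

Standard dose requires CrCl ≥ 80 mL/min.
Set (140 − 80) × 45.3 / (72 × SCr) = 80
SCr = (140 − 80) × 45.3 / (72 × 80) = 0.472 mg/dL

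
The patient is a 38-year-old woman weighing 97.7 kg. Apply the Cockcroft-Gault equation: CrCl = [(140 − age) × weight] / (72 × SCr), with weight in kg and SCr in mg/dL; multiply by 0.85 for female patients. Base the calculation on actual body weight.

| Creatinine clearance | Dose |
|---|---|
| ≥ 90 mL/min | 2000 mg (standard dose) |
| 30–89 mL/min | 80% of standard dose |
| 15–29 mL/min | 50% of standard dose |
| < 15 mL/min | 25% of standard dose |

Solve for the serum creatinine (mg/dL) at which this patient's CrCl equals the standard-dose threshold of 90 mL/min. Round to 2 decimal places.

1.31 mg/dL

Standard dose requires CrCl ≥ 90 mL/min.
Set (140 − 38) × 97.7 × 0.85 / (72 × SCr) = 90
SCr = (140 − 38) × 97.7 × 0.85 / (72 × 90) = 1.307 mg/dL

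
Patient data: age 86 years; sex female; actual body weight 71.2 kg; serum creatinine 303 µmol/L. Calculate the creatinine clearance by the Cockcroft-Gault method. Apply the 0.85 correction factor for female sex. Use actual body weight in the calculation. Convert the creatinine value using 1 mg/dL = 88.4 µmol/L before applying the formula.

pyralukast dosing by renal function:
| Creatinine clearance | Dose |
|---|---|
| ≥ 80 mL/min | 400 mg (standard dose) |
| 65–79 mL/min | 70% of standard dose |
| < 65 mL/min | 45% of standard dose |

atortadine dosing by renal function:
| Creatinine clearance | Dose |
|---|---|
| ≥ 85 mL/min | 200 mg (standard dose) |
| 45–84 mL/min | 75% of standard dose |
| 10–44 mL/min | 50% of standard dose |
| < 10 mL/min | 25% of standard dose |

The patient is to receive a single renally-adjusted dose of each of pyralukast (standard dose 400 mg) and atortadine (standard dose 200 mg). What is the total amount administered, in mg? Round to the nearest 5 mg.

280 mg

SCr = 303 / 88.4 = 3.428 mg/dL
CrCl = (140 − 86) × 71.2 / (72 × 3.428) × 0.85 = 3844.8 / 246.82 × 0.85 ≈ 13.2 mL/min
CrCl ≈ 13 mL/min.
pyralukast: < 65 mL/min → 45% of 400 mg = 180 mg.
atortadine: 10–44 mL/min → 50% of 200 mg = 100 mg.
Total = 180 + 100 = 280 mg.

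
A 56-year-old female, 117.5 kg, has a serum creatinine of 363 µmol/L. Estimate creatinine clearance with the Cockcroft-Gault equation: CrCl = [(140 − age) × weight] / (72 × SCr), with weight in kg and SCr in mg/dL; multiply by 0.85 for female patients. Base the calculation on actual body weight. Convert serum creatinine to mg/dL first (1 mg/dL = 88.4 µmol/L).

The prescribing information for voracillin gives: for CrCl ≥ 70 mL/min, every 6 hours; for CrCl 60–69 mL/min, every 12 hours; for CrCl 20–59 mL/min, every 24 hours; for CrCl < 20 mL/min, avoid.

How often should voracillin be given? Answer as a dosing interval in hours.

every 24 hours

SCr = 363 / 88.4 = 4.106 mg/dL
CrCl = (140 − 56) × 117.5 / (72 × 4.106) × 0.85 = 9870.0 / 295.63 × 0.85 ≈ 28.4 mL/min
CrCl ≈ 28 mL/min → bracket 20–59 mL/min → every 24 hours.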